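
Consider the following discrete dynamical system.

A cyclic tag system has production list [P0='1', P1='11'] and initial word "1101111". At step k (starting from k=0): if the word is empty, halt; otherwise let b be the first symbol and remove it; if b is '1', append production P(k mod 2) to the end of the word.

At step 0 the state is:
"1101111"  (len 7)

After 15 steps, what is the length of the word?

13

step 0: "1101111"  (len 7)
step 1: "1011111"  (len 7)
step 2: "01111111"  (len 8)
step 3: "1111111"  (len 7)
step 4: "11111111"  (len 8)
step 5: "11111111"  (len 8)
step 6: "111111111"  (len 9)
step 7: "111111111"  (len 9)
step 8: "1111111111"  (len 10)
step 9: "1111111111"  (len 10)
step 10: "11111111111"  (len 11)
step 11: "11111111111"  (len 11)
step 12: "111111111111"  (len 12)
step 13: "111111111111"  (len 12)
step 14: "1111111111111"  (len 13)
step 15: "1111111111111"  (len 13)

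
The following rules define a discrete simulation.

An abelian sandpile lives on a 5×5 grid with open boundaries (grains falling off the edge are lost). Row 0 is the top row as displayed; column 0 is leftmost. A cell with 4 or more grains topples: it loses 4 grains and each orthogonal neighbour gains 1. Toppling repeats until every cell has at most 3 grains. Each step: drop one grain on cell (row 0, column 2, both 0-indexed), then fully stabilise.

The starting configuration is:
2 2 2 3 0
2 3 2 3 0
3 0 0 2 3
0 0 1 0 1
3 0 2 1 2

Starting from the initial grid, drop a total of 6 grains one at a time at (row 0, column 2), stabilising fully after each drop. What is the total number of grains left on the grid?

39

gen 0: 2 2 2 3 0
2 3 2 3 0
3 0 0 2 3
0 0 1 0 1
3 0 2 1 2
gen 1: 2 2 3 3 0
2 3 2 3 0
3 0 0 2 3
0 0 1 0 1
3 0 2 1 2
gen 2: 3 0 3 1 1
3 1 1 1 1
3 1 1 3 3
0 0 1 0 1
3 0 2 1 2
gen 3: 3 1 0 2 1
3 1 2 1 1
3 1 1 3 3
0 0 1 0 1
3 0 2 1 2
gen 4: 3 1 1 2 1
3 1 2 1 1
3 1 1 3 3
0 0 1 0 1
3 0 2 1 2
gen 5: 3 1 2 2 1
3 1 2 1 1
3 1 1 3 3
0 0 1 0 1
3 0 2 1 2
gen 6: 3 1 3 2 1
3 1 2 1 1
3 1 1 3 3
0 0 1 0 1
3 0 2 1 2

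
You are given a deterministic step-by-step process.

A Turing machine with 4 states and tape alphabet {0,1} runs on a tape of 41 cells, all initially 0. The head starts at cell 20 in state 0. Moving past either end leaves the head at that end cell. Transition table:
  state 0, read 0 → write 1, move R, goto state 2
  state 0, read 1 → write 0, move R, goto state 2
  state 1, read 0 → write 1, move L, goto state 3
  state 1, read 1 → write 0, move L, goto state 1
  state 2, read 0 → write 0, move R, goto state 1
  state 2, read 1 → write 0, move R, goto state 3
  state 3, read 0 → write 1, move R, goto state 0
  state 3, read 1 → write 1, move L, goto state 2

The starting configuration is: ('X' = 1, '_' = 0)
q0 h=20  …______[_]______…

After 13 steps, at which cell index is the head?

27

step 0: q0 h=20  …______[_]______…
step 1: q2 h=21  …_____X[_]______…
step 2: q1 h=22  …____X_[_]______…
step 3: q3 h=21  …_____X[_]X_____…
step 4: q0 h=22  …____XX[X]______…
step 5: q2 h=23  …___XX_[_]______…
step 6: q1 h=24  …__XX__[_]______…
step 7: q3 h=23  …___XX_[_]X_____…
step 8: q0 h=24  …__XX_X[X]______…
step 9: q2 h=25  …_XX_X_[_]______…
step 10: q1 h=26  …XX_X__[_]______…
step 11: q3 h=25  …_XX_X_[_]X_____…
step 12: q0 h=26  …XX_X_X[X]______…
step 13: q2 h=27  …X_X_X_[_]______…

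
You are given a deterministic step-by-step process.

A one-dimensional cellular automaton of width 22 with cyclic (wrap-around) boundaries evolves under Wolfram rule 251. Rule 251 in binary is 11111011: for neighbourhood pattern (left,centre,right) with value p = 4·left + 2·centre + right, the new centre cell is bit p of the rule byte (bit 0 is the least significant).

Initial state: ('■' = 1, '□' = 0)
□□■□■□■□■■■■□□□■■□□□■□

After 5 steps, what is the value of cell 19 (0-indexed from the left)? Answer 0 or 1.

k=0  □□■□■□■□■■■■□□□■■□□□■□
k=1  ■■□■□■□■■■■■■■■■■■■■□■
k=2  ■■■□■□■■■■■■■■■■■■■■■■
k=3  ■■■■□■■■■■■■■■■■■■■■■■
k=4  ■■■■■■■■■■■■■■■■■■■■■■
k=5  ■■■■■■■■■■■■■■■■■■■■■■

1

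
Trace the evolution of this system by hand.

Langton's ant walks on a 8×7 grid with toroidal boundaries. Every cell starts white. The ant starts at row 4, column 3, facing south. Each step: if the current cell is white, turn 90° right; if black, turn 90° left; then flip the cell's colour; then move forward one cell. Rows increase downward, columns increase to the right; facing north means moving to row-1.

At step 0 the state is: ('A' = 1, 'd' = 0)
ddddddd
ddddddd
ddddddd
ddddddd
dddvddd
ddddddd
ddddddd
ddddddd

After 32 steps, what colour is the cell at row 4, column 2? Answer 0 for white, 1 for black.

t=0: ddddddd
ddddddd
ddddddd
ddddddd
dddvddd
ddddddd
ddddddd
ddddddd
t=1: ddddddd
ddddddd
ddddddd
ddddddd
dd<Addd
ddddddd
ddddddd
ddddddd
t=2: ddddddd
ddddddd
ddddddd
dd^dddd
ddAAddd
ddddddd
ddddddd
ddddddd
t=3: ddddddd
ddddddd
ddddddd
ddA>ddd
ddAAddd
ddddddd
ddddddd
ddddddd
t=4: ddddddd
ddddddd
ddddddd
ddAAddd
ddAvddd
ddddddd
ddddddd
ddddddd
t=5: ddddddd
ddddddd
ddddddd
ddAAddd
ddAd>dd
ddddddd
ddddddd
ddddddd
t=6: ddddddd
ddddddd
ddddddd
ddAAddd
ddAdAdd
ddddvdd
ddddddd
ddddddd
t=7: ddddddd
ddddddd
ddddddd
ddAAddd
ddAdAdd
ddd<Add
ddddddd
ddddddd
t=8: ddddddd
ddddddd
ddddddd
ddAAddd
ddA^Add
dddAAdd
ddddddd
ddddddd
t=9: ddddddd
ddddddd
ddddddd
ddAAddd
ddAA>dd
dddAAdd
ddddddd
ddddddd
t=10: ddddddd
ddddddd
ddddddd
ddAA^dd
ddAAddd
dddAAdd
ddddddd
ddddddd
t=11: ddddddd
ddddddd
ddddddd
ddAAA>d
ddAAddd
dddAAdd
ddddddd
ddddddd
t=12: ddddddd
ddddddd
ddddddd
ddAAAAd
ddAAdvd
dddAAdd
ddddddd
ddddddd
t=13: ddddddd
ddddddd
ddddddd
ddAAAAd
ddAA<Ad
dddAAdd
ddddddd
ddddddd
t=14: ddddddd
ddddddd
ddddddd
ddAA^Ad
ddAAAAd
dddAAdd
ddddddd
ddddddd
t=15: ddddddd
ddddddd
ddddddd
ddA<dAd
ddAAAAd
dddAAdd
ddddddd
ddddddd
t=16: ddddddd
ddddddd
ddddddd
ddAddAd
ddAvAAd
dddAAdd
ddddddd
ddddddd
t=17: ddddddd
ddddddd
ddddddd
ddAddAd
ddAd>Ad
dddAAdd
ddddddd
ddddddd
t=18: ddddddd
ddddddd
ddddddd
ddAd^Ad
ddAddAd
dddAAdd
ddddddd
ddddddd
t=19: ddddddd
ddddddd
ddddddd
ddAdA>d
ddAddAd
dddAAdd
ddddddd
ddddddd
t=20: ddddddd
ddddddd
ddddd^d
ddAdAdd
ddAddAd
dddAAdd
ddddddd
ddddddd
t=21: ddddddd
ddddddd
dddddA>
ddAdAdd
ddAddAd
dddAAdd
ddddddd
ddddddd
t=22: ddddddd
ddddddd
dddddAA
ddAdAdv
ddAddAd
dddAAdd
ddddddd
ddddddd
t=23: ddddddd
ddddddd
dddddAA
ddAdA<A
ddAddAd
dddAAdd
ddddddd
ddddddd
t=24: ddddddd
ddddddd
ddddd^A
ddAdAAA
ddAddAd
dddAAdd
ddddddd
ddddddd
t=25: ddddddd
ddddddd
dddd<dA
ddAdAAA
ddAddAd
dddAAdd
ddddddd
ddddddd
t=26: ddddddd
dddd^dd
ddddAdA
ddAdAAA
ddAddAd
dddAAdd
ddddddd
ddddddd
t=27: ddddddd
ddddA>d
ddddAdA
ddAdAAA
ddAddAd
dddAAdd
ddddddd
ddddddd
t=28: ddddddd
ddddAAd
ddddAvA
ddAdAAA
ddAddAd
dddAAdd
ddddddd
ddddddd
t=29: ddddddd
ddddAAd
dddd<AA
ddAdAAA
ddAddAd
dddAAdd
ddddddd
ddddddd
t=30: ddddddd
ddddAAd
dddddAA
ddAdvAA
ddAddAd
dddAAdd
ddddddd
ddddddd
t=31: ddddddd
ddddAAd
dddddAA
ddAdd>A
ddAddAd
dddAAdd
ddddddd
ddddddd
t=32: ddddddd
ddddAAd
ddddd^A
ddAdddA
ddAddAd
dddAAdd
ddddddd
ddddddd

1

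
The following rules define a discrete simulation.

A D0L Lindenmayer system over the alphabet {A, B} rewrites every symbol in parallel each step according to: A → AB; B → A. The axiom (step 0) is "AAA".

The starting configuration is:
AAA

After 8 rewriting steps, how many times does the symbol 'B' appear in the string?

63

0) AAA
1) ABABAB
2) ABAABAABA
3) ABAABABAABABAAB
4) ABAABABAABAABABAABAABABA
5) ABAABABAABAABABAABABAABAABABAABABAABAAB
6) ABAABABAABAABABAABABAABAABABAABAABABAABABAABAABABAABAABABAABABA
7) ABAABABAABAABABAABABAABAABABAABAABABAABABAABAABABAABABAABAABABAABAABABAABABAABAABABAABABAABAABABAABAAB
8) ABAABABAABAABABAABABAABAABABAABAABABAABABAABAABABAABABAABA…ABAABAABABAABAABABAABABAABAABABAABAABABAABABAABAABABAABABA  (len 165)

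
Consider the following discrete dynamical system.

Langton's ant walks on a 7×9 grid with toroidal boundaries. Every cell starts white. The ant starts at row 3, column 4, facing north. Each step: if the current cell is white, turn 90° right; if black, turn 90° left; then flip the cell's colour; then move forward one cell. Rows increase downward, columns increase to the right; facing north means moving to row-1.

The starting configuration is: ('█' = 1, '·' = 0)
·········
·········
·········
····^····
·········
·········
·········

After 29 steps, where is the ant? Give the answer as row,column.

5,3

k=0  ·········
·········
·········
····^····
·········
·········
·········
k=1  ·········
·········
·········
····█>···
·········
·········
·········
k=2  ·········
·········
·········
····██···
·····v···
·········
·········
k=3  ·········
·········
·········
····██···
····<█···
·········
·········
k=4  ·········
·········
·········
····^█···
····██···
·········
·········
k=5  ·········
·········
·········
···<·█···
····██···
·········
·········
k=6  ·········
·········
···^·····
···█·█···
····██···
·········
·········
k=7  ·········
·········
···█>····
···█·█···
····██···
·········
·········
k=8  ·········
·········
···██····
···█v█···
····██···
·········
·········
k=9  ·········
·········
···██····
···<██···
····██···
·········
·········
k=10  ·········
·········
···██····
····██···
···v██···
·········
·········
k=11  ·········
·········
···██····
····██···
··<███···
·········
·········
k=12  ·········
·········
···██····
··^·██···
··████···
·········
·········
k=13  ·········
·········
···██····
··█>██···
··████···
·········
·········
k=14  ·········
·········
···██····
··████···
··█v██···
·········
·········
k=15  ·········
·········
···██····
··████···
··█·>█···
·········
·········
k=16  ·········
·········
···██····
··██^█···
··█··█···
·········
·········
k=17  ·········
·········
···██····
··█<·█···
··█··█···
·········
·········
k=18  ·········
·········
···██····
··█··█···
··█v·█···
·········
·········
k=19  ·········
·········
···██····
··█··█···
··<█·█···
·········
·········
k=20  ·········
·········
···██····
··█··█···
···█·█···
··v······
·········
k=21  ·········
·········
···██····
··█··█···
···█·█···
·<█······
·········
k=22  ·········
·········
···██····
··█··█···
·^·█·█···
·██······
·········
k=23  ·········
·········
···██····
··█··█···
·█>█·█···
·██······
·········
k=24  ·········
·········
···██····
··█··█···
·███·█···
·█v······
·········
k=25  ·········
·········
···██····
··█··█···
·███·█···
·█·>·····
·········
k=26  ·········
·········
···██····
··█··█···
·███·█···
·█·█·····
···v·····
k=27  ·········
·········
···██····
··█··█···
·███·█···
·█·█·····
··<█·····
k=28  ·········
·········
···██····
··█··█···
·███·█···
·█^█·····
··██·····
k=29  ·········
·········
···██····
··█··█···
·███·█···
·██>·····
··██·····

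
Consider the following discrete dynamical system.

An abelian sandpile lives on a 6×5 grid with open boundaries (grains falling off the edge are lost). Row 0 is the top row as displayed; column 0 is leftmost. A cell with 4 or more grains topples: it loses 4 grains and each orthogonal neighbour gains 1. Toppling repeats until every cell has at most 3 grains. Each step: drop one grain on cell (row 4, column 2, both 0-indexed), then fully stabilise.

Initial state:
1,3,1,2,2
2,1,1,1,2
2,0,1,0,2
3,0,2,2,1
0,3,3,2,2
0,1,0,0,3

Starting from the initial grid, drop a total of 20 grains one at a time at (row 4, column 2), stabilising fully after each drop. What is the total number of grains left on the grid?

53

gen 0: 1,3,1,2,2
2,1,1,1,2
2,0,1,0,2
3,0,2,2,1
0,3,3,2,2
0,1,0,0,3
gen 1: 1,3,1,2,2
2,1,1,1,2
2,0,1,0,2
3,1,3,2,1
1,0,1,3,2
0,2,1,0,3
gen 2: 1,3,1,2,2
2,1,1,1,2
2,0,1,0,2
3,1,3,2,1
1,0,2,3,2
0,2,1,0,3
gen 3: 1,3,1,2,2
2,1,1,1,2
2,0,1,0,2
3,1,3,2,1
1,0,3,3,2
0,2,1,0,3
gen 4: 1,3,1,2,2
2,1,1,1,2
2,0,2,1,2
3,2,1,0,2
1,1,2,1,3
0,2,2,1,3
gen 5: 1,3,1,2,2
2,1,1,1,2
2,0,2,1,2
3,2,1,0,2
1,1,3,1,3
0,2,2,1,3
gen 6: 1,3,1,2,2
2,1,1,1,2
2,0,2,1,2
3,2,2,0,2
1,2,0,2,3
0,2,3,1,3
gen 7: 1,3,1,2,2
2,1,1,1,2
2,0,2,1,2
3,2,2,0,2
1,2,1,2,3
0,2,3,1,3
gen 8: 1,3,1,2,2
2,1,1,1,2
2,0,2,1,2
3,2,2,0,2
1,2,2,2,3
0,2,3,1,3
gen 9: 1,3,1,2,2
2,1,1,1,2
2,0,2,1,2
3,2,2,0,2
1,2,3,2,3
0,2,3,1,3
gen 10: 1,3,1,2,2
2,1,1,1,2
2,0,2,1,2
3,2,3,0,2
1,3,1,3,3
0,3,0,2,3
gen 11: 1,3,1,2,2
2,1,1,1,2
2,0,2,1,2
3,2,3,0,2
1,3,2,3,3
0,3,0,2,3
gen 12: 1,3,1,2,2
2,1,1,1,2
2,0,2,1,2
3,2,3,0,2
1,3,3,3,3
0,3,0,2,3
gen 13: 1,3,1,2,2
2,1,1,1,2
3,1,3,1,2
0,1,1,2,3
3,2,3,2,1
1,0,3,0,1
gen 14: 1,3,1,2,2
2,1,1,1,2
3,1,3,1,2
0,1,2,2,3
3,3,1,3,1
1,1,0,1,1
gen 15: 1,3,1,2,2
2,1,1,1,2
3,1,3,1,2
0,1,2,2,3
3,3,2,3,1
1,1,0,1,1
gen 16: 1,3,1,2,2
2,1,1,1,2
3,1,3,1,2
0,1,2,2,3
3,3,3,3,1
1,1,0,1,1
gen 17: 1,3,1,2,2
2,1,1,1,2
3,1,3,1,2
1,2,3,3,3
0,1,2,0,2
2,2,1,2,1
gen 18: 1,3,1,2,2
2,1,1,1,2
3,1,3,1,2
1,2,3,3,3
0,1,3,0,2
2,2,1,2,1
gen 19: 1,3,1,2,2
2,1,2,1,2
3,2,0,3,3
1,3,2,1,0
0,2,1,2,3
2,2,2,2,1
gen 20: 1,3,1,2,2
2,1,2,1,2
3,2,0,3,3
1,3,2,1,0
0,2,2,2,3
2,2,2,2,1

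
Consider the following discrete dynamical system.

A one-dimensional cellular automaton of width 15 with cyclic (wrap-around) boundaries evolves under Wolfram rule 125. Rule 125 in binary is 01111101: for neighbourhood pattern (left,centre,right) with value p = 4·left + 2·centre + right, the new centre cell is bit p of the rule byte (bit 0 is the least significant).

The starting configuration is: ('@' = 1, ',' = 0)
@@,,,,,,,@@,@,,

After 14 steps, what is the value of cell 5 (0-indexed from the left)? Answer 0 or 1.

step 0: @@,,,,,,,@@,@,,
step 1: @@@@@@@@,@@@@@,
step 2: @,,,,,,@@@,,,@@
step 3: @@@@@@,@,@@@,@,
step 4: @,,,,@@@@@,@@@@
step 5: @@@@,@,,,@@@,,,
step 6: @,,@@@@@,@,@@@,
step 7: @@,@,,,@@@@@,@@
step 8: ,@@@@@,@,,,@@@,
step 9: ,@,,,@@@@@,@,@@
step 10: @@@@,@,,,@@@@@@
step 11: ,,,@@@@@,@,,,,,
step 12: @@,@,,,@@@@@@@@
step 13: ,@@@@@,@,,,,,,,
step 14: ,@,,,@@@@@@@@@@

1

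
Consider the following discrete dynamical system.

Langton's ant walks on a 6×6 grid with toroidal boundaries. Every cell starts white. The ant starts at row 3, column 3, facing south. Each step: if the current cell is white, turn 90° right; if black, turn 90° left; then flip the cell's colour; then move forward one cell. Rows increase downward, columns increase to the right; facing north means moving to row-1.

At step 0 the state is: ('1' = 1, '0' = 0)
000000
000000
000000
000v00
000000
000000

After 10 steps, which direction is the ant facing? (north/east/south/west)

north

0) 000000
000000
000000
000v00
000000
000000
1) 000000
000000
000000
00<100
000000
000000
2) 000000
000000
00^000
001100
000000
000000
3) 000000
000000
001>00
001100
000000
000000
4) 000000
000000
001100
001v00
000000
000000
5) 000000
000000
001100
0010>0
000000
000000
6) 000000
000000
001100
001010
0000v0
000000
7) 000000
000000
001100
001010
000<10
000000
8) 000000
000000
001100
001^10
000110
000000
9) 000000
000000
001100
0011>0
000110
000000
10) 000000
000000
0011^0
001100
000110
000000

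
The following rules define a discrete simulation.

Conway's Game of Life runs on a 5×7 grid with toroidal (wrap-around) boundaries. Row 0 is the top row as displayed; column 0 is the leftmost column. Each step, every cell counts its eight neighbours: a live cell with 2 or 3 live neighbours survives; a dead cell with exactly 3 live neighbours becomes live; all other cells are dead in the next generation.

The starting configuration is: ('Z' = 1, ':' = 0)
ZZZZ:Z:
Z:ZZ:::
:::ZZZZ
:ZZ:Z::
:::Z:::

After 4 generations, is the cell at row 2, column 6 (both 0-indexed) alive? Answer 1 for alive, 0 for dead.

0

k=0  ZZZZ:Z:
Z:ZZ:::
:::ZZZZ
:ZZ:Z::
:::Z:::
k=1  Z:::::Z
Z::::::
Z::::ZZ
::Z::::
Z::::::
k=2  ZZ::::Z
:Z:::Z:
ZZ::::Z
ZZ:::::
ZZ::::Z
k=3  ::Z::Z:
::Z::Z:
::Z:::Z
::Z::::
::Z::::
k=4  :ZZZ:::
:ZZZ:ZZ
:ZZZ:::
:ZZZ:::
:ZZZ:::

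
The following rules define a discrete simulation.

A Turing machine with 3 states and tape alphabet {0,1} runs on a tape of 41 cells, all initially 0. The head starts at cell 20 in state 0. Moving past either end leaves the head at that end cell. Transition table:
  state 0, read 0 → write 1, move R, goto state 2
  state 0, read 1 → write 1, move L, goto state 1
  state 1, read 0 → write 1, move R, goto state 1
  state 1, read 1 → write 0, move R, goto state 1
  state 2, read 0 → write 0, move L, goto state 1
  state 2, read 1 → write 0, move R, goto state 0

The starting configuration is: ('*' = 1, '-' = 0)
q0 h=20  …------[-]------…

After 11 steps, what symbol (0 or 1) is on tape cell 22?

0) q0 h=20  …------[-]------…
1) q2 h=21  …-----*[-]------…
2) q1 h=20  …------[*]------…
3) q1 h=21  …------[-]------…
4) q1 h=22  …-----*[-]------…
5) q1 h=23  …----**[-]------…
6) q1 h=24  …---***[-]------…
7) q1 h=25  …--****[-]------…
8) q1 h=26  …-*****[-]------…
9) q1 h=27  …******[-]------…
10) q1 h=28  …******[-]------…
11) q1 h=29  …******[-]------…

1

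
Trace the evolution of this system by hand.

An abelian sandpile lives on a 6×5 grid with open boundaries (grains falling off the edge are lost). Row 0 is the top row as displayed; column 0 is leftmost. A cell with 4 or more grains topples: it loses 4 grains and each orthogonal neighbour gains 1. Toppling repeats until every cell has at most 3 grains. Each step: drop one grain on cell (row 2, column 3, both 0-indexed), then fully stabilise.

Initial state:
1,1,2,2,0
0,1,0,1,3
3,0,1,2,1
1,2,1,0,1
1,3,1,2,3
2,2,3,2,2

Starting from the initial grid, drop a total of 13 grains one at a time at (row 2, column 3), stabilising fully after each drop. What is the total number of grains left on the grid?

step 0: 1,1,2,2,0
0,1,0,1,3
3,0,1,2,1
1,2,1,0,1
1,3,1,2,3
2,2,3,2,2
step 1: 1,1,2,2,0
0,1,0,1,3
3,0,1,3,1
1,2,1,0,1
1,3,1,2,3
2,2,3,2,2
step 2: 1,1,2,2,0
0,1,0,2,3
3,0,2,0,2
1,2,1,1,1
1,3,1,2,3
2,2,3,2,2
step 3: 1,1,2,2,0
0,1,0,2,3
3,0,2,1,2
1,2,1,1,1
1,3,1,2,3
2,2,3,2,2
step 4: 1,1,2,2,0
0,1,0,2,3
3,0,2,2,2
1,2,1,1,1
1,3,1,2,3
2,2,3,2,2
step 5: 1,1,2,2,0
0,1,0,2,3
3,0,2,3,2
1,2,1,1,1
1,3,1,2,3
2,2,3,2,2
step 6: 1,1,2,2,0
0,1,0,3,3
3,0,3,0,3
1,2,1,2,1
1,3,1,2,3
2,2,3,2,2
step 7: 1,1,2,2,0
0,1,0,3,3
3,0,3,1,3
1,2,1,2,1
1,3,1,2,3
2,2,3,2,2
step 8: 1,1,2,2,0
0,1,0,3,3
3,0,3,2,3
1,2,1,2,1
1,3,1,2,3
2,2,3,2,2
step 9: 1,1,2,2,0
0,1,0,3,3
3,0,3,3,3
1,2,1,2,1
1,3,1,2,3
2,2,3,2,2
step 10: 1,1,2,3,1
0,1,2,1,1
3,1,0,3,1
1,2,2,3,2
1,3,1,2,3
2,2,3,2,2
step 11: 1,1,2,3,1
0,1,2,2,1
3,1,1,1,2
1,2,3,0,3
1,3,1,3,3
2,2,3,2,2
step 12: 1,1,2,3,1
0,1,2,2,1
3,1,1,2,2
1,2,3,0,3
1,3,1,3,3
2,2,3,2,2
step 13: 1,1,2,3,1
0,1,2,2,1
3,1,1,3,2
1,2,3,0,3
1,3,1,3,3
2,2,3,2,2

55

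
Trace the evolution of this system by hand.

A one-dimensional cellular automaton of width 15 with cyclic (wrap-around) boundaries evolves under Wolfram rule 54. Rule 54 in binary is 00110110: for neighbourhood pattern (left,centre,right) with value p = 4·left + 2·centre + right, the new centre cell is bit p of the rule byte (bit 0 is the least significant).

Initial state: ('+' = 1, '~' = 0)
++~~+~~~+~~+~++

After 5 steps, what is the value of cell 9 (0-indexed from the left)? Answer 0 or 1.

k=0  ++~~+~~~+~~+~++
k=1  ~~++++~++++++~~
k=2  ~+~~~~+~~~~~~+~
k=3  +++~~+++~~~~+++
k=4  ~~~++~~~+~~+~~~
k=5  ~~+~~+~++++++~~

1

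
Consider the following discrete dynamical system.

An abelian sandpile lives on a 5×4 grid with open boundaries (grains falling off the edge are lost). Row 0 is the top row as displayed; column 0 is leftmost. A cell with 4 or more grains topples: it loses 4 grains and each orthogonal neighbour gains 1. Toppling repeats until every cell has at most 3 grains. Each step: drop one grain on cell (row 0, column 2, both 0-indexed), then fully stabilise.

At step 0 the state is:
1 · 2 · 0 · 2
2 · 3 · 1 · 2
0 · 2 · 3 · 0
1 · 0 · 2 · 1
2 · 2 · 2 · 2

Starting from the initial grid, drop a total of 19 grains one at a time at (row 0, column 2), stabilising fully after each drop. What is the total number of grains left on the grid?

33

t=0: 1 · 2 · 0 · 2
2 · 3 · 1 · 2
0 · 2 · 3 · 0
1 · 0 · 2 · 1
2 · 2 · 2 · 2
t=1: 1 · 2 · 1 · 2
2 · 3 · 1 · 2
0 · 2 · 3 · 0
1 · 0 · 2 · 1
2 · 2 · 2 · 2
t=2: 1 · 2 · 2 · 2
2 · 3 · 1 · 2
0 · 2 · 3 · 0
1 · 0 · 2 · 1
2 · 2 · 2 · 2
t=3: 1 · 2 · 3 · 2
2 · 3 · 1 · 2
0 · 2 · 3 · 0
1 · 0 · 2 · 1
2 · 2 · 2 · 2
t=4: 1 · 3 · 0 · 3
2 · 3 · 2 · 2
0 · 2 · 3 · 0
1 · 0 · 2 · 1
2 · 2 · 2 · 2
t=5: 1 · 3 · 1 · 3
2 · 3 · 2 · 2
0 · 2 · 3 · 0
1 · 0 · 2 · 1
2 · 2 · 2 · 2
t=6: 1 · 3 · 2 · 3
2 · 3 · 2 · 2
0 · 2 · 3 · 0
1 · 0 · 2 · 1
2 · 2 · 2 · 2
t=7: 1 · 3 · 3 · 3
2 · 3 · 2 · 2
0 · 2 · 3 · 0
1 · 0 · 2 · 1
2 · 2 · 2 · 2
t=8: 2 · 1 · 3 · 1
3 · 2 · 2 · 0
1 · 0 · 1 · 2
1 · 1 · 3 · 1
2 · 2 · 2 · 2
t=9: 2 · 2 · 0 · 2
3 · 2 · 3 · 0
1 · 0 · 1 · 2
1 · 1 · 3 · 1
2 · 2 · 2 · 2
t=10: 2 · 2 · 1 · 2
3 · 2 · 3 · 0
1 · 0 · 1 · 2
1 · 1 · 3 · 1
2 · 2 · 2 · 2
t=11: 2 · 2 · 2 · 2
3 · 2 · 3 · 0
1 · 0 · 1 · 2
1 · 1 · 3 · 1
2 · 2 · 2 · 2
t=12: 2 · 2 · 3 · 2
3 · 2 · 3 · 0
1 · 0 · 1 · 2
1 · 1 · 3 · 1
2 · 2 · 2 · 2
t=13: 2 · 3 · 1 · 3
3 · 3 · 0 · 1
1 · 0 · 2 · 2
1 · 1 · 3 · 1
2 · 2 · 2 · 2
t=14: 2 · 3 · 2 · 3
3 · 3 · 0 · 1
1 · 0 · 2 · 2
1 · 1 · 3 · 1
2 · 2 · 2 · 2
t=15: 2 · 3 · 3 · 3
3 · 3 · 0 · 1
1 · 0 · 2 · 2
1 · 1 · 3 · 1
2 · 2 · 2 · 2
t=16: 0 · 2 · 2 · 0
1 · 1 · 2 · 2
2 · 1 · 2 · 2
1 · 1 · 3 · 1
2 · 2 · 2 · 2
t=17: 0 · 2 · 3 · 0
1 · 1 · 2 · 2
2 · 1 · 2 · 2
1 · 1 · 3 · 1
2 · 2 · 2 · 2
t=18: 0 · 3 · 0 · 1
1 · 1 · 3 · 2
2 · 1 · 2 · 2
1 · 1 · 3 · 1
2 · 2 · 2 · 2
t=19: 0 · 3 · 1 · 1
1 · 1 · 3 · 2
2 · 1 · 2 · 2
1 · 1 · 3 · 1
2 · 2 · 2 · 2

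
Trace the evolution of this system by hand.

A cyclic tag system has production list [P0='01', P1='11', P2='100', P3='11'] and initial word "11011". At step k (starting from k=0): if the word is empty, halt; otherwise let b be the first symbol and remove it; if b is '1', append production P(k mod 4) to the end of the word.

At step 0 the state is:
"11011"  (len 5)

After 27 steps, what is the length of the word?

18

step 0: "11011"  (len 5)
step 1: "101101"  (len 6)
step 2: "0110111"  (len 7)
step 3: "110111"  (len 6)
step 4: "1011111"  (len 7)
step 5: "01111101"  (len 8)
step 6: "1111101"  (len 7)
step 7: "111101100"  (len 9)
step 8: "1110110011"  (len 10)
step 9: "11011001101"  (len 11)
step 10: "101100110111"  (len 12)
step 11: "01100110111100"  (len 14)
step 12: "1100110111100"  (len 13)
step 13: "10011011110001"  (len 14)
step 14: "001101111000111"  (len 15)
step 15: "01101111000111"  (len 14)
step 16: "1101111000111"  (len 13)
step 17: "10111100011101"  (len 14)
step 18: "011110001110111"  (len 15)
step 19: "11110001110111"  (len 14)
step 20: "111000111011111"  (len 15)
step 21: "1100011101111101"  (len 16)
step 22: "10001110111110111"  (len 17)
step 23: "0001110111110111100"  (len 19)
step 24: "001110111110111100"  (len 18)
step 25: "01110111110111100"  (len 17)
step 26: "1110111110111100"  (len 16)
step 27: "110111110111100100"  (len 18)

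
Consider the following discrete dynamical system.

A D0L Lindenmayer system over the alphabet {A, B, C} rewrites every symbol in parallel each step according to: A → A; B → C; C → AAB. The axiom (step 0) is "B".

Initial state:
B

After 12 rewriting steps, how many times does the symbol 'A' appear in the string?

step 0: B
step 1: C
step 2: AAB
step 3: AAC
step 4: AAAAB
step 5: AAAAC
step 6: AAAAAAB
step 7: AAAAAAC
step 8: AAAAAAAAB
step 9: AAAAAAAAC
step 10: AAAAAAAAAAB
step 11: AAAAAAAAAAC
step 12: AAAAAAAAAAAAB

12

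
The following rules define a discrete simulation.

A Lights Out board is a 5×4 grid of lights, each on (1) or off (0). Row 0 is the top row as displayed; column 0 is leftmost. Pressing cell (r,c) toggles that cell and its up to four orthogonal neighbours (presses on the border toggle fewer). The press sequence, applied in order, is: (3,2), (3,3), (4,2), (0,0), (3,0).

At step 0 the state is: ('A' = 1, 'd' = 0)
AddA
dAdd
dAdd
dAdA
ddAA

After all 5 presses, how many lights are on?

0) AddA
dAdd
dAdd
dAdA
ddAA
1) AddA
dAdd
dAAd
ddAd
dddA
2) AddA
dAdd
dAAA
dddA
dddd
3) AddA
dAdd
dAAA
ddAA
dAAA
4) dAdA
AAdd
dAAA
ddAA
dAAA
5) dAdA
AAdd
AAAA
AAAA
AAAA

16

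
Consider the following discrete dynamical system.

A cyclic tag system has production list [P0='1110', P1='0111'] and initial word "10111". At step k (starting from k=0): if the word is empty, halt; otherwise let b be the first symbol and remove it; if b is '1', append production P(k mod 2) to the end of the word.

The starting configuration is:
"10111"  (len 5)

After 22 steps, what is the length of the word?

0) "10111"  (len 5)
1) "01111110"  (len 8)
2) "1111110"  (len 7)
3) "1111101110"  (len 10)
4) "1111011100111"  (len 13)
5) "1110111001111110"  (len 16)
6) "1101110011111100111"  (len 19)
7) "1011100111111001111110"  (len 22)
8) "0111001111110011111100111"  (len 25)
9) "111001111110011111100111"  (len 24)
10) "110011111100111111001110111"  (len 27)
11) "100111111001111110011101111110"  (len 30)
12) "001111110011111100111011111100111"  (len 33)
13) "01111110011111100111011111100111"  (len 32)
14) "1111110011111100111011111100111"  (len 31)
15) "1111100111111001110111111001111110"  (len 34)
16) "1111001111110011101111110011111100111"  (len 37)
17) "1110011111100111011111100111111001111110"  (len 40)
18) "1100111111001110111111001111110011111100111"  (len 43)
19) "1001111110011101111110011111100111111001111110"  (len 46)
20) "0011111100111011111100111111001111110011111100111"  (len 49)
21) "011111100111011111100111111001111110011111100111"  (len 48)
22) "11111100111011111100111111001111110011111100111"  (len 47)

47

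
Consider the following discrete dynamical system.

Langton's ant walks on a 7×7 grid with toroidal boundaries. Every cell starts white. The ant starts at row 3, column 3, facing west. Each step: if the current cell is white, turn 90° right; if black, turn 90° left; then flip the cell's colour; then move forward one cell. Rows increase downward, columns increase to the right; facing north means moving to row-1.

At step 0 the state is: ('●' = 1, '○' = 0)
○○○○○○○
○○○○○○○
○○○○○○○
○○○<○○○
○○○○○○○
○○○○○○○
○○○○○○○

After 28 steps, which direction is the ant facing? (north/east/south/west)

0) ○○○○○○○
○○○○○○○
○○○○○○○
○○○<○○○
○○○○○○○
○○○○○○○
○○○○○○○
1) ○○○○○○○
○○○○○○○
○○○^○○○
○○○●○○○
○○○○○○○
○○○○○○○
○○○○○○○
2) ○○○○○○○
○○○○○○○
○○○●>○○
○○○●○○○
○○○○○○○
○○○○○○○
○○○○○○○
3) ○○○○○○○
○○○○○○○
○○○●●○○
○○○●v○○
○○○○○○○
○○○○○○○
○○○○○○○
4) ○○○○○○○
○○○○○○○
○○○●●○○
○○○<●○○
○○○○○○○
○○○○○○○
○○○○○○○
5) ○○○○○○○
○○○○○○○
○○○●●○○
○○○○●○○
○○○v○○○
○○○○○○○
○○○○○○○
6) ○○○○○○○
○○○○○○○
○○○●●○○
○○○○●○○
○○<●○○○
○○○○○○○
○○○○○○○
7) ○○○○○○○
○○○○○○○
○○○●●○○
○○^○●○○
○○●●○○○
○○○○○○○
○○○○○○○
8) ○○○○○○○
○○○○○○○
○○○●●○○
○○●>●○○
○○●●○○○
○○○○○○○
○○○○○○○
9) ○○○○○○○
○○○○○○○
○○○●●○○
○○●●●○○
○○●v○○○
○○○○○○○
○○○○○○○
10) ○○○○○○○
○○○○○○○
○○○●●○○
○○●●●○○
○○●○>○○
○○○○○○○
○○○○○○○
11) ○○○○○○○
○○○○○○○
○○○●●○○
○○●●●○○
○○●○●○○
○○○○v○○
○○○○○○○
12) ○○○○○○○
○○○○○○○
○○○●●○○
○○●●●○○
○○●○●○○
○○○<●○○
○○○○○○○
13) ○○○○○○○
○○○○○○○
○○○●●○○
○○●●●○○
○○●^●○○
○○○●●○○
○○○○○○○
14) ○○○○○○○
○○○○○○○
○○○●●○○
○○●●●○○
○○●●>○○
○○○●●○○
○○○○○○○
15) ○○○○○○○
○○○○○○○
○○○●●○○
○○●●^○○
○○●●○○○
○○○●●○○
○○○○○○○
16) ○○○○○○○
○○○○○○○
○○○●●○○
○○●<○○○
○○●●○○○
○○○●●○○
○○○○○○○
17) ○○○○○○○
○○○○○○○
○○○●●○○
○○●○○○○
○○●v○○○
○○○●●○○
○○○○○○○
18) ○○○○○○○
○○○○○○○
○○○●●○○
○○●○○○○
○○●○>○○
○○○●●○○
○○○○○○○
19) ○○○○○○○
○○○○○○○
○○○●●○○
○○●○○○○
○○●○●○○
○○○●v○○
○○○○○○○
20) ○○○○○○○
○○○○○○○
○○○●●○○
○○●○○○○
○○●○●○○
○○○●○>○
○○○○○○○
21) ○○○○○○○
○○○○○○○
○○○●●○○
○○●○○○○
○○●○●○○
○○○●○●○
○○○○○v○
22) ○○○○○○○
○○○○○○○
○○○●●○○
○○●○○○○
○○●○●○○
○○○●○●○
○○○○<●○
23) ○○○○○○○
○○○○○○○
○○○●●○○
○○●○○○○
○○●○●○○
○○○●^●○
○○○○●●○
24) ○○○○○○○
○○○○○○○
○○○●●○○
○○●○○○○
○○●○●○○
○○○●●>○
○○○○●●○
25) ○○○○○○○
○○○○○○○
○○○●●○○
○○●○○○○
○○●○●^○
○○○●●○○
○○○○●●○
26) ○○○○○○○
○○○○○○○
○○○●●○○
○○●○○○○
○○●○●●>
○○○●●○○
○○○○●●○
27) ○○○○○○○
○○○○○○○
○○○●●○○
○○●○○○○
○○●○●●●
○○○●●○v
○○○○●●○
28) ○○○○○○○
○○○○○○○
○○○●●○○
○○●○○○○
○○●○●●●
○○○●●<●
○○○○●●○

west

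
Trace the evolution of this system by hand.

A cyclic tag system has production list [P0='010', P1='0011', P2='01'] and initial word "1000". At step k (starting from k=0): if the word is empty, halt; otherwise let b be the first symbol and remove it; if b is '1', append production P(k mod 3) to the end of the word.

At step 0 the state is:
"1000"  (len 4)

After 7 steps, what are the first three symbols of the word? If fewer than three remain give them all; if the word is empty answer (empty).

01

[0] "1000"  (len 4)
[1] "000010"  (len 6)
[2] "00010"  (len 5)
[3] "0010"  (len 4)
[4] "010"  (len 3)
[5] "10"  (len 2)
[6] "001"  (len 3)
[7] "01"  (len 2)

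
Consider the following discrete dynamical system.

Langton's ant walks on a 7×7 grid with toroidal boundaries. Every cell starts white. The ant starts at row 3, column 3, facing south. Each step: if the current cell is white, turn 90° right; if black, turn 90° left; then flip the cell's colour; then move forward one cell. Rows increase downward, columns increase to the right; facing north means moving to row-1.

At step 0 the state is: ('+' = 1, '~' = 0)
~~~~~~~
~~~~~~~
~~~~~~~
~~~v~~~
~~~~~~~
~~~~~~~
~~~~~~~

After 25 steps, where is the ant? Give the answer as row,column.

gen 0: ~~~~~~~
~~~~~~~
~~~~~~~
~~~v~~~
~~~~~~~
~~~~~~~
~~~~~~~
gen 1: ~~~~~~~
~~~~~~~
~~~~~~~
~~<+~~~
~~~~~~~
~~~~~~~
~~~~~~~
gen 2: ~~~~~~~
~~~~~~~
~~^~~~~
~~++~~~
~~~~~~~
~~~~~~~
~~~~~~~
gen 3: ~~~~~~~
~~~~~~~
~~+>~~~
~~++~~~
~~~~~~~
~~~~~~~
~~~~~~~
gen 4: ~~~~~~~
~~~~~~~
~~++~~~
~~+v~~~
~~~~~~~
~~~~~~~
~~~~~~~
gen 5: ~~~~~~~
~~~~~~~
~~++~~~
~~+~>~~
~~~~~~~
~~~~~~~
~~~~~~~
gen 6: ~~~~~~~
~~~~~~~
~~++~~~
~~+~+~~
~~~~v~~
~~~~~~~
~~~~~~~
gen 7: ~~~~~~~
~~~~~~~
~~++~~~
~~+~+~~
~~~<+~~
~~~~~~~
~~~~~~~
gen 8: ~~~~~~~
~~~~~~~
~~++~~~
~~+^+~~
~~~++~~
~~~~~~~
~~~~~~~
gen 9: ~~~~~~~
~~~~~~~
~~++~~~
~~++>~~
~~~++~~
~~~~~~~
~~~~~~~
gen 10: ~~~~~~~
~~~~~~~
~~++^~~
~~++~~~
~~~++~~
~~~~~~~
~~~~~~~
gen 11: ~~~~~~~
~~~~~~~
~~+++>~
~~++~~~
~~~++~~
~~~~~~~
~~~~~~~
gen 12: ~~~~~~~
~~~~~~~
~~++++~
~~++~v~
~~~++~~
~~~~~~~
~~~~~~~
gen 13: ~~~~~~~
~~~~~~~
~~++++~
~~++<+~
~~~++~~
~~~~~~~
~~~~~~~
gen 14: ~~~~~~~
~~~~~~~
~~++^+~
~~++++~
~~~++~~
~~~~~~~
~~~~~~~
gen 15: ~~~~~~~
~~~~~~~
~~+<~+~
~~++++~
~~~++~~
~~~~~~~
~~~~~~~
gen 16: ~~~~~~~
~~~~~~~
~~+~~+~
~~+v++~
~~~++~~
~~~~~~~
~~~~~~~
gen 17: ~~~~~~~
~~~~~~~
~~+~~+~
~~+~>+~
~~~++~~
~~~~~~~
~~~~~~~
gen 18: ~~~~~~~
~~~~~~~
~~+~^+~
~~+~~+~
~~~++~~
~~~~~~~
~~~~~~~
gen 19: ~~~~~~~
~~~~~~~
~~+~+>~
~~+~~+~
~~~++~~
~~~~~~~
~~~~~~~
gen 20: ~~~~~~~
~~~~~^~
~~+~+~~
~~+~~+~
~~~++~~
~~~~~~~
~~~~~~~
gen 21: ~~~~~~~
~~~~~+>
~~+~+~~
~~+~~+~
~~~++~~
~~~~~~~
~~~~~~~
gen 22: ~~~~~~~
~~~~~++
~~+~+~v
~~+~~+~
~~~++~~
~~~~~~~
~~~~~~~
gen 23: ~~~~~~~
~~~~~++
~~+~+<+
~~+~~+~
~~~++~~
~~~~~~~
~~~~~~~
gen 24: ~~~~~~~
~~~~~^+
~~+~+++
~~+~~+~
~~~++~~
~~~~~~~
~~~~~~~
gen 25: ~~~~~~~
~~~~<~+
~~+~+++
~~+~~+~
~~~++~~
~~~~~~~
~~~~~~~

1,4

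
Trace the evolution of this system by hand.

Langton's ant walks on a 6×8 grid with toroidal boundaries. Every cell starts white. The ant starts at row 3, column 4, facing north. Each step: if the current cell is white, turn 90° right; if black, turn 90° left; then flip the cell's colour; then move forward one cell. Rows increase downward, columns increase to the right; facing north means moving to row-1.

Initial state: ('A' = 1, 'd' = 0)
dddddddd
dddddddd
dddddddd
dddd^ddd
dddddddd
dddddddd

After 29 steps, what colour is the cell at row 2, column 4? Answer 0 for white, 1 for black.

[0] dddddddd
dddddddd
dddddddd
dddd^ddd
dddddddd
dddddddd
[1] dddddddd
dddddddd
dddddddd
ddddA>dd
dddddddd
dddddddd
[2] dddddddd
dddddddd
dddddddd
ddddAAdd
dddddvdd
dddddddd
[3] dddddddd
dddddddd
dddddddd
ddddAAdd
dddd<Add
dddddddd
[4] dddddddd
dddddddd
dddddddd
dddd^Add
ddddAAdd
dddddddd
[5] dddddddd
dddddddd
dddddddd
ddd<dAdd
ddddAAdd
dddddddd
[6] dddddddd
dddddddd
ddd^dddd
dddAdAdd
ddddAAdd
dddddddd
[7] dddddddd
dddddddd
dddA>ddd
dddAdAdd
ddddAAdd
dddddddd
[8] dddddddd
dddddddd
dddAAddd
dddAvAdd
ddddAAdd
dddddddd
[9] dddddddd
dddddddd
dddAAddd
ddd<AAdd
ddddAAdd
dddddddd
[10] dddddddd
dddddddd
dddAAddd
ddddAAdd
dddvAAdd
dddddddd
[11] dddddddd
dddddddd
dddAAddd
ddddAAdd
dd<AAAdd
dddddddd
[12] dddddddd
dddddddd
dddAAddd
dd^dAAdd
ddAAAAdd
dddddddd
[13] dddddddd
dddddddd
dddAAddd
ddA>AAdd
ddAAAAdd
dddddddd
[14] dddddddd
dddddddd
dddAAddd
ddAAAAdd
ddAvAAdd
dddddddd
[15] dddddddd
dddddddd
dddAAddd
ddAAAAdd
ddAd>Add
dddddddd
[16] dddddddd
dddddddd
dddAAddd
ddAA^Add
ddAddAdd
dddddddd
[17] dddddddd
dddddddd
dddAAddd
ddA<dAdd
ddAddAdd
dddddddd
[18] dddddddd
dddddddd
dddAAddd
ddAddAdd
ddAvdAdd
dddddddd
[19] dddddddd
dddddddd
dddAAddd
ddAddAdd
dd<AdAdd
dddddddd
[20] dddddddd
dddddddd
dddAAddd
ddAddAdd
dddAdAdd
ddvddddd
[21] dddddddd
dddddddd
dddAAddd
ddAddAdd
dddAdAdd
d<Addddd
[22] dddddddd
dddddddd
dddAAddd
ddAddAdd
d^dAdAdd
dAAddddd
[23] dddddddd
dddddddd
dddAAddd
ddAddAdd
dA>AdAdd
dAAddddd
[24] dddddddd
dddddddd
dddAAddd
ddAddAdd
dAAAdAdd
dAvddddd
[25] dddddddd
dddddddd
dddAAddd
ddAddAdd
dAAAdAdd
dAd>dddd
[26] dddvdddd
dddddddd
dddAAddd
ddAddAdd
dAAAdAdd
dAdAdddd
[27] dd<Adddd
dddddddd
dddAAddd
ddAddAdd
dAAAdAdd
dAdAdddd
[28] ddAAdddd
dddddddd
dddAAddd
ddAddAdd
dAAAdAdd
dA^Adddd
[29] ddAAdddd
dddddddd
dddAAddd
ddAddAdd
dAAAdAdd
dAA>dddd

1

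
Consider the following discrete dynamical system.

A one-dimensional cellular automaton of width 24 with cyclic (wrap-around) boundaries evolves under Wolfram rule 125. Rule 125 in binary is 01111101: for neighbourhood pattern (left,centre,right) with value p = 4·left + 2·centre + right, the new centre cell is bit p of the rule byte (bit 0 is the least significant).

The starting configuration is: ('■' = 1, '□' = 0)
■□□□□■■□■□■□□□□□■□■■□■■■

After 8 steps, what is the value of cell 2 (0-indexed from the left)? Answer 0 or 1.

0

step 0: ■□□□□■■□■□■□□□□□■□■■□■■■
step 1: ■■■■□■■■■■■■■■■□■■■■■■□□
step 2: ■□□■■■□□□□□□□□■■■□□□□■■□
step 3: ■■□■□■■■■■■■■□■□■■■■□■■■
step 4: □■■■■■□□□□□□■■■■■□□■■■□□
step 5: □■□□□■■■■■■□■□□□■■□■□■■■
step 6: ■■■■□■□□□□■■■■■□■■■■■■□■
step 7: □□□■■■■■■□■□□□■■■□□□□■■■
step 8: ■■□■□□□□■■■■■□■□■■■■□■□■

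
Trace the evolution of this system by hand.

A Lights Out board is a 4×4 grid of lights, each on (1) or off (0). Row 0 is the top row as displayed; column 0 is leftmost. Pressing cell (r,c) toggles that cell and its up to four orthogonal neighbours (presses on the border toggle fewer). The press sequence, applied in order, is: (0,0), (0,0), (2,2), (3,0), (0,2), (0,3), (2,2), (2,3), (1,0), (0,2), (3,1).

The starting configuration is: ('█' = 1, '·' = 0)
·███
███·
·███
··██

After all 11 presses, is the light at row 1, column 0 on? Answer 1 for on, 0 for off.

gen 0: ·███
███·
·███
··██
gen 1: █·██
·██·
·███
··██
gen 2: ·███
███·
·███
··██
gen 3: ·███
██··
····
···█
gen 4: ·███
██··
█···
██·█
gen 5: ····
███·
█···
██·█
gen 6: ··██
████
█···
██·█
gen 7: ··██
██·█
████
████
gen 8: ··██
██··
██··
███·
gen 9: █·██
····
·█··
███·
gen 10: ██··
··█·
·█··
███·
gen 11: ██··
··█·
····
····

0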